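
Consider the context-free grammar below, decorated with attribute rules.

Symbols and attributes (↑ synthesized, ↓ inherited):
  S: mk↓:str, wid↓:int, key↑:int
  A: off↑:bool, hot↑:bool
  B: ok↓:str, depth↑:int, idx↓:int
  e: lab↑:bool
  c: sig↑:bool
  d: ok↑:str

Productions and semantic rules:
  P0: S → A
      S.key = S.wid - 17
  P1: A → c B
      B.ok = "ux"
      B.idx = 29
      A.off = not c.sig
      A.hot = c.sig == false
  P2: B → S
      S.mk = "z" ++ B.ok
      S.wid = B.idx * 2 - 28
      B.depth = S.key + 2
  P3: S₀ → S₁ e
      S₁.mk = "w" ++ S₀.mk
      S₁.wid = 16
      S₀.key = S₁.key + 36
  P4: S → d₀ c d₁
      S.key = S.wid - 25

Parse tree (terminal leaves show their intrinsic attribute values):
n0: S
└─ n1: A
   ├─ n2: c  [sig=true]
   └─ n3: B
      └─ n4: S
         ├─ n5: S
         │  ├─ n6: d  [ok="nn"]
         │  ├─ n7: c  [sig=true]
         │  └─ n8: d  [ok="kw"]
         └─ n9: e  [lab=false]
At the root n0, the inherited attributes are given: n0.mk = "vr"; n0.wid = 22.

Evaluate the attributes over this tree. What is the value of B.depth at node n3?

1. n0.mk = "vr"  [given at root]
2. n0.wid = 22  [given at root]
3. n2.sig = true  [terminal]
4. n3.ok = "ux"  ["ux"]
5. n3.idx = 29  [29]
6. n4.mk = "zux"  ["z" ++ B.ok]
7. n4.wid = 30  [B.idx * 2 - 28]
8. n5.mk = "wzux"  ["w" ++ S₀.mk]
9. n5.wid = 16  [16]
10. n6.ok = "nn"  [terminal]
11. n7.sig = true  [terminal]
12. n8.ok = "kw"  [terminal]
13. n5.key = -9  [S.wid - 25]
14. n9.lab = false  [terminal]
15. n4.key = 27  [S₁.key + 36]
16. n3.depth = 29  [S.key + 2]
17. n1.off = false  [not c.sig]
18. n1.hot = false  [c.sig == false]
19. n0.key = 5  [S.wid - 17]

29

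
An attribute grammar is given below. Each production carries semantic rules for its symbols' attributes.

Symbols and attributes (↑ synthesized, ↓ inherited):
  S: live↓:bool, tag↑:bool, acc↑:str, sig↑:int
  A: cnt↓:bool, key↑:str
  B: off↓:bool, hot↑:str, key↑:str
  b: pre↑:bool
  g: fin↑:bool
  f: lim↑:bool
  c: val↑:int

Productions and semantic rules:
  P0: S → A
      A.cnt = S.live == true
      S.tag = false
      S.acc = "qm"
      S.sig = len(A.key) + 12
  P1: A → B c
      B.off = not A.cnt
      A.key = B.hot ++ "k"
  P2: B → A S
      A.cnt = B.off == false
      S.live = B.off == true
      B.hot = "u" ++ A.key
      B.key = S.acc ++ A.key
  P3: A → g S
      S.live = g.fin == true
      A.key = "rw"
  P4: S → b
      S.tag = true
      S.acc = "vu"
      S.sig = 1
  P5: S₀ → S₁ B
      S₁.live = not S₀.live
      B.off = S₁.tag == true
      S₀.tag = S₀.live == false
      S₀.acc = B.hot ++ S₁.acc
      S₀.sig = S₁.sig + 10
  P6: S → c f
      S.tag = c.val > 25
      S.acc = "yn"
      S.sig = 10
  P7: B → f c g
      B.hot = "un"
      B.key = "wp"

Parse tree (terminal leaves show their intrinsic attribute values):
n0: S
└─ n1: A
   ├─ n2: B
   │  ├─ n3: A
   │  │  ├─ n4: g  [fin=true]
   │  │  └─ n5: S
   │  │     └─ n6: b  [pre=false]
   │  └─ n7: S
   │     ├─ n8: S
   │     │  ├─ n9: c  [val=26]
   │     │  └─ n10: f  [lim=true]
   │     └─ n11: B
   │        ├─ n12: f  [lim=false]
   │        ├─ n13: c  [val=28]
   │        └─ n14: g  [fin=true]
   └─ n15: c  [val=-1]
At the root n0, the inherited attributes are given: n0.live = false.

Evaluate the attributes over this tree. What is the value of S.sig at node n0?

1. n0.live = false  [given at root]
2. n1.cnt = false  [S.live == true]
3. n2.off = true  [not A.cnt]
4. n3.cnt = false  [B.off == false]
5. n4.fin = true  [terminal]
6. n5.live = true  [g.fin == true]
7. n6.pre = false  [terminal]
8. n5.tag = true  [true]
9. n5.acc = "vu"  ["vu"]
10. n5.sig = 1  [1]
11. n3.key = "rw"  ["rw"]
12. n7.live = true  [B.off == true]
13. n8.live = false  [not S₀.live]
14. n9.val = 26  [terminal]
15. n10.lim = true  [terminal]
16. n8.tag = true  [c.val > 25]
17. n8.acc = "yn"  ["yn"]
18. n8.sig = 10  [10]
19. n11.off = true  [S₁.tag == true]
20. n12.lim = false  [terminal]
21. n13.val = 28  [terminal]
22. n14.fin = true  [terminal]
23. n11.hot = "un"  ["un"]
24. n11.key = "wp"  ["wp"]
25. n7.tag = false  [S₀.live == false]
26. n7.acc = "unyn"  [B.hot ++ S₁.acc]
27. n7.sig = 20  [S₁.sig + 10]
28. n2.hot = "urw"  ["u" ++ A.key]
29. n2.key = "unynrw"  [S.acc ++ A.key]
30. n15.val = -1  [terminal]
31. n1.key = "urwk"  [B.hot ++ "k"]
32. n0.tag = false  [false]
33. n0.acc = "qm"  ["qm"]
34. n0.sig = 16  [len(A.key) + 12]

16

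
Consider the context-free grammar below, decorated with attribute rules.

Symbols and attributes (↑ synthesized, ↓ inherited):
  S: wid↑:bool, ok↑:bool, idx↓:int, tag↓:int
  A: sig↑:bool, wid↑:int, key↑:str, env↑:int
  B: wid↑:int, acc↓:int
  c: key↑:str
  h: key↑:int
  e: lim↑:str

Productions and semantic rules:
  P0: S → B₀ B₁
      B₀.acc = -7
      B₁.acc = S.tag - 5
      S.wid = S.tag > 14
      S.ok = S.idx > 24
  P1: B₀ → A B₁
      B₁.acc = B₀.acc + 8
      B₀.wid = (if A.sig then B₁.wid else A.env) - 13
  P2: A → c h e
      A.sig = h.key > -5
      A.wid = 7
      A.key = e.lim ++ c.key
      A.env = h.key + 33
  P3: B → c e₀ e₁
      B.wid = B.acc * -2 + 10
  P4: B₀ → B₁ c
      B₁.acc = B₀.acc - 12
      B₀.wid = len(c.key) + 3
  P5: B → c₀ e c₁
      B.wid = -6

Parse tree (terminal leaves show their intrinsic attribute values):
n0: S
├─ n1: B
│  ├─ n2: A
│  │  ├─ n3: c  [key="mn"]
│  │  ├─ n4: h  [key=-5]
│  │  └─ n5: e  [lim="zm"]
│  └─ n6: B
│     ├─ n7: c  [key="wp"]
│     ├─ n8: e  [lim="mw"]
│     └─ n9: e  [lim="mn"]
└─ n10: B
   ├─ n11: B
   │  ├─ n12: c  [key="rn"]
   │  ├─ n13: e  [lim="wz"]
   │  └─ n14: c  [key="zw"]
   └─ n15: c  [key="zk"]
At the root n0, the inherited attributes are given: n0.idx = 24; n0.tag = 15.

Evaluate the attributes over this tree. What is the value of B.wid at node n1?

15

1. n0.idx = 24  [given at root]
2. n0.tag = 15  [given at root]
3. n1.acc = -7  [-7]
4. n3.key = "mn"  [terminal]
5. n4.key = -5  [terminal]
6. n5.lim = "zm"  [terminal]
7. n2.sig = false  [h.key > -5]
8. n2.wid = 7  [7]
9. n2.key = "zmmn"  [e.lim ++ c.key]
10. n2.env = 28  [h.key + 33]
11. n6.acc = 1  [B₀.acc + 8]
12. n7.key = "wp"  [terminal]
13. n8.lim = "mw"  [terminal]
14. n9.lim = "mn"  [terminal]
15. n6.wid = 8  [B.acc * -2 + 10]
16. n1.wid = 15  [(if A.sig then B₁.wid else A.env) - 13]
17. n10.acc = 10  [S.tag - 5]
18. n11.acc = -2  [B₀.acc - 12]
19. n12.key = "rn"  [terminal]
20. n13.lim = "wz"  [terminal]
21. n14.key = "zw"  [terminal]
22. n11.wid = -6  [-6]
23. n15.key = "zk"  [terminal]
24. n10.wid = 5  [len(c.key) + 3]
25. n0.wid = true  [S.tag > 14]
26. n0.ok = false  [S.idx > 24]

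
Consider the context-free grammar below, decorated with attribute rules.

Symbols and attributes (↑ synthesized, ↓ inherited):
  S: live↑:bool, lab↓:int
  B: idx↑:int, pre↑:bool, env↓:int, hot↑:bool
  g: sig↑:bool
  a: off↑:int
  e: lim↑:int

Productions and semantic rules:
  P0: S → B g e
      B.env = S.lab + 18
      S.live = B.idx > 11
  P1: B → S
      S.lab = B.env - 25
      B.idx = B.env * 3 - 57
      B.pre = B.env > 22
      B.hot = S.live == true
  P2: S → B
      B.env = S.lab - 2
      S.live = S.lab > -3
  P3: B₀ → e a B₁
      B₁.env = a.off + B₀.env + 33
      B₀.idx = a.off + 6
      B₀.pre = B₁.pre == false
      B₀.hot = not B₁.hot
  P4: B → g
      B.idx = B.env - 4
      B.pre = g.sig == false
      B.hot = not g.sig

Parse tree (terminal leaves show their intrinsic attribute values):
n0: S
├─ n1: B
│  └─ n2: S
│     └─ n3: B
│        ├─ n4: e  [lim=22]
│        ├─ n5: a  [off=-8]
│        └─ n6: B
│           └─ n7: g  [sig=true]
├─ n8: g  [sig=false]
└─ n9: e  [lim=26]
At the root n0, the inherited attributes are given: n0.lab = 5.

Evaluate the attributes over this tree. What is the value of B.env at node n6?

1. n0.lab = 5  [given at root]
2. n1.env = 23  [S.lab + 18]
3. n2.lab = -2  [B.env - 25]
4. n3.env = -4  [S.lab - 2]
5. n4.lim = 22  [terminal]
6. n5.off = -8  [terminal]
7. n6.env = 21  [a.off + B₀.env + 33]
8. n7.sig = true  [terminal]
9. n6.idx = 17  [B.env - 4]
10. n6.pre = false  [g.sig == false]
11. n6.hot = false  [not g.sig]
12. n3.idx = -2  [a.off + 6]
13. n3.pre = true  [B₁.pre == false]
14. n3.hot = true  [not B₁.hot]
15. n2.live = true  [S.lab > -3]
16. n1.idx = 12  [B.env * 3 - 57]
17. n1.pre = true  [B.env > 22]
18. n1.hot = true  [S.live == true]
19. n8.sig = false  [terminal]
20. n9.lim = 26  [terminal]
21. n0.live = true  [B.idx > 11]

21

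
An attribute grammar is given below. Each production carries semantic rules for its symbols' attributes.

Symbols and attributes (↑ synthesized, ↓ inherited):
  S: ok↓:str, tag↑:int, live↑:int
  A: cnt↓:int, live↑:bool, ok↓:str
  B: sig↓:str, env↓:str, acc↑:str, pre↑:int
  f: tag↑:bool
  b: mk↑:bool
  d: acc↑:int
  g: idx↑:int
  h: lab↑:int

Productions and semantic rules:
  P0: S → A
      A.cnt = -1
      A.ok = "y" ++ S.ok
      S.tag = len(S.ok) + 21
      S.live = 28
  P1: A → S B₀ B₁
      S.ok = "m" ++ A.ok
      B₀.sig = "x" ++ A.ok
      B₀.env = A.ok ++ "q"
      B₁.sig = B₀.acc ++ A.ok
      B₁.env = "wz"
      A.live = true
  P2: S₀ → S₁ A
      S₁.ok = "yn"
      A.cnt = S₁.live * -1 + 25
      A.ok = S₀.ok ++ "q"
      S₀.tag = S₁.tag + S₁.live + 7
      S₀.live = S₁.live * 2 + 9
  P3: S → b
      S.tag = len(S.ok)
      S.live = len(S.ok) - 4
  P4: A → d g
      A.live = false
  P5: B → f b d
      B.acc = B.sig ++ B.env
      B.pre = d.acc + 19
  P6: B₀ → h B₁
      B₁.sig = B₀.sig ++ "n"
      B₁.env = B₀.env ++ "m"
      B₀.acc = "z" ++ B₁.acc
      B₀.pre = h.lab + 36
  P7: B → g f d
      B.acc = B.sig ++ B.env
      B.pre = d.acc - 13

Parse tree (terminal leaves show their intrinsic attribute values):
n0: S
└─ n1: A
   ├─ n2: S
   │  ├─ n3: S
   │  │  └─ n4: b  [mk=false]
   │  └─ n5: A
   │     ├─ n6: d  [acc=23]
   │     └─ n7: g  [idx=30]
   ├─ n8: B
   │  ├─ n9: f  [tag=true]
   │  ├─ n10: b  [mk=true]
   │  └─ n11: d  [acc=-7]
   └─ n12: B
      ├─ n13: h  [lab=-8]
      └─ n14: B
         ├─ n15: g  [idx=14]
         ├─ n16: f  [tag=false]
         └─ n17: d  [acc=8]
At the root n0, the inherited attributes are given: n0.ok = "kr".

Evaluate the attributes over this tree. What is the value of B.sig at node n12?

"xykrykrqykr"

1. n0.ok = "kr"  [given at root]
2. n1.cnt = -1  [-1]
3. n1.ok = "ykr"  ["y" ++ S.ok]
4. n2.ok = "mykr"  ["m" ++ A.ok]
5. n3.ok = "yn"  ["yn"]
6. n4.mk = false  [terminal]
7. n3.tag = 2  [len(S.ok)]
8. n3.live = -2  [len(S.ok) - 4]
9. n5.cnt = 27  [S₁.live * -1 + 25]
10. n5.ok = "mykrq"  [S₀.ok ++ "q"]
11. n6.acc = 23  [terminal]
12. n7.idx = 30  [terminal]
13. n5.live = false  [false]
14. n2.tag = 7  [S₁.tag + S₁.live + 7]
15. n2.live = 5  [S₁.live * 2 + 9]
16. n8.sig = "xykr"  ["x" ++ A.ok]
17. n8.env = "ykrq"  [A.ok ++ "q"]
18. n9.tag = true  [terminal]
19. n10.mk = true  [terminal]
20. n11.acc = -7  [terminal]
21. n8.acc = "xykrykrq"  [B.sig ++ B.env]
22. n8.pre = 12  [d.acc + 19]
23. n12.sig = "xykrykrqykr"  [B₀.acc ++ A.ok]
24. n12.env = "wz"  ["wz"]
25. n13.lab = -8  [terminal]
26. n14.sig = "xykrykrqykrn"  [B₀.sig ++ "n"]
27. n14.env = "wzm"  [B₀.env ++ "m"]
28. n15.idx = 14  [terminal]
29. n16.tag = false  [terminal]
30. n17.acc = 8  [terminal]
31. n14.acc = "xykrykrqykrnwzm"  [B.sig ++ B.env]
32. n14.pre = -5  [d.acc - 13]
33. n12.acc = "zxykrykrqykrnwzm"  ["z" ++ B₁.acc]
34. n12.pre = 28  [h.lab + 36]
35. n1.live = true  [true]
36. n0.tag = 23  [len(S.ok) + 21]
37. n0.live = 28  [28]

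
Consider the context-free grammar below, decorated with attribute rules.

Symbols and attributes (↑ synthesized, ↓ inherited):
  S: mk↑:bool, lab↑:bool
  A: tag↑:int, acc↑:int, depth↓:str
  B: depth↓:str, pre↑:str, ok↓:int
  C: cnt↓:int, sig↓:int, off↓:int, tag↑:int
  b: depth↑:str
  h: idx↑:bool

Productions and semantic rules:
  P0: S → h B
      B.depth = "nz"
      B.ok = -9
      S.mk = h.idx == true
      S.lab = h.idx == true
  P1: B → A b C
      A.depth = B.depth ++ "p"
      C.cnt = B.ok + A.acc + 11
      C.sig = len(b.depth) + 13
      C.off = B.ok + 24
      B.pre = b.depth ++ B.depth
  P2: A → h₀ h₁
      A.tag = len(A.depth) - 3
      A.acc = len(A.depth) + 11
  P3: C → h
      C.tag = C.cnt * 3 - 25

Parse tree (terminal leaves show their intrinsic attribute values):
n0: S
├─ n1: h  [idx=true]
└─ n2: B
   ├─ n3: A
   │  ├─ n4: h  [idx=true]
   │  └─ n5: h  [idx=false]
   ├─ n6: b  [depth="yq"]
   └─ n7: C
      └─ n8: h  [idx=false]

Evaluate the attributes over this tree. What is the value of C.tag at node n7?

1. n1.idx = true  [terminal]
2. n2.depth = "nz"  ["nz"]
3. n2.ok = -9  [-9]
4. n3.depth = "nzp"  [B.depth ++ "p"]
5. n4.idx = true  [terminal]
6. n5.idx = false  [terminal]
7. n3.tag = 0  [len(A.depth) - 3]
8. n3.acc = 14  [len(A.depth) + 11]
9. n6.depth = "yq"  [terminal]
10. n7.cnt = 16  [B.ok + A.acc + 11]
11. n7.sig = 15  [len(b.depth) + 13]
12. n7.off = 15  [B.ok + 24]
13. n8.idx = false  [terminal]
14. n7.tag = 23  [C.cnt * 3 - 25]
15. n2.pre = "yqnz"  [b.depth ++ B.depth]
16. n0.mk = true  [h.idx == true]
17. n0.lab = true  [h.idx == true]

23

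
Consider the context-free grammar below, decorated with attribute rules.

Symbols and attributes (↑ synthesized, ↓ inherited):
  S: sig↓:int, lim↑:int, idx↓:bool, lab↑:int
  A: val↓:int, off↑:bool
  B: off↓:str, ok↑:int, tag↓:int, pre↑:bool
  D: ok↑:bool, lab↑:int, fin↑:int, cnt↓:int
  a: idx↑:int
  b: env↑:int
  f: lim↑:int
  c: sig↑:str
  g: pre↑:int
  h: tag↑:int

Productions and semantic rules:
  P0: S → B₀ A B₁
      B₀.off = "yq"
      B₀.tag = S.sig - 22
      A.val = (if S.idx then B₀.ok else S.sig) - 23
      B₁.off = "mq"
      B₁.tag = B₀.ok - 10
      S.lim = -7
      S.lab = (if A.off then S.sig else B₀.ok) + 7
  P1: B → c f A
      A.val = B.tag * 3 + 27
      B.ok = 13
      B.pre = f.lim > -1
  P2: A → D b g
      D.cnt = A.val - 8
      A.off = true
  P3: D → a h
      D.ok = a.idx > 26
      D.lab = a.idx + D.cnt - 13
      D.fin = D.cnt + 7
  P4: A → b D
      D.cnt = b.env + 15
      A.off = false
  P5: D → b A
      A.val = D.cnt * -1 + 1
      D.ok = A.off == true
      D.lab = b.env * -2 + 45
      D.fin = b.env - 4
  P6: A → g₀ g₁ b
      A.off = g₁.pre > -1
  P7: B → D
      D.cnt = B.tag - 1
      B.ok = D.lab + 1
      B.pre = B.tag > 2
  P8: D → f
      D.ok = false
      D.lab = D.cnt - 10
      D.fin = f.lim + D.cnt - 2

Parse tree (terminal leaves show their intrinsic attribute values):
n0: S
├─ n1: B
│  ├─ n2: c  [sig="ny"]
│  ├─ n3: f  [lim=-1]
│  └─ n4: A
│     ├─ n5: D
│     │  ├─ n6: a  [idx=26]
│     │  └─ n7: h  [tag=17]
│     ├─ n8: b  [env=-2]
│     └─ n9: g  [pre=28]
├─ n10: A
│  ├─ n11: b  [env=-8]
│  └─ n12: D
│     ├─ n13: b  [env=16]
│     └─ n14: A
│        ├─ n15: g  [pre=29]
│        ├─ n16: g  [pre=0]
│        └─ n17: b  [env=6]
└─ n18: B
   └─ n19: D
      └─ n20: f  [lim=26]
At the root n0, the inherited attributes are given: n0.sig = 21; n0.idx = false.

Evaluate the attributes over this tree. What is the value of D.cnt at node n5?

1. n0.sig = 21  [given at root]
2. n0.idx = false  [given at root]
3. n1.off = "yq"  ["yq"]
4. n1.tag = -1  [S.sig - 22]
5. n2.sig = "ny"  [terminal]
6. n3.lim = -1  [terminal]
7. n4.val = 24  [B.tag * 3 + 27]
8. n5.cnt = 16  [A.val - 8]
9. n6.idx = 26  [terminal]
10. n7.tag = 17  [terminal]
11. n5.ok = false  [a.idx > 26]
12. n5.lab = 29  [a.idx + D.cnt - 13]
13. n5.fin = 23  [D.cnt + 7]
14. n8.env = -2  [terminal]
15. n9.pre = 28  [terminal]
16. n4.off = true  [true]
17. n1.ok = 13  [13]
18. n1.pre = false  [f.lim > -1]
19. n10.val = -2  [(if S.idx then B₀.ok else S.sig) - 23]
20. n11.env = -8  [terminal]
21. n12.cnt = 7  [b.env + 15]
22. n13.env = 16  [terminal]
23. n14.val = -6  [D.cnt * -1 + 1]
24. n15.pre = 29  [terminal]
25. n16.pre = 0  [terminal]
26. n17.env = 6  [terminal]
27. n14.off = true  [g₁.pre > -1]
28. n12.ok = true  [A.off == true]
29. n12.lab = 13  [b.env * -2 + 45]
30. n12.fin = 12  [b.env - 4]
31. n10.off = false  [false]
32. n18.off = "mq"  ["mq"]
33. n18.tag = 3  [B₀.ok - 10]
34. n19.cnt = 2  [B.tag - 1]
35. n20.lim = 26  [terminal]
36. n19.ok = false  [false]
37. n19.lab = -8  [D.cnt - 10]
38. n19.fin = 26  [f.lim + D.cnt - 2]
39. n18.ok = -7  [D.lab + 1]
40. n18.pre = true  [B.tag > 2]
41. n0.lim = -7  [-7]
42. n0.lab = 20  [(if A.off then S.sig else B₀.ok) + 7]

16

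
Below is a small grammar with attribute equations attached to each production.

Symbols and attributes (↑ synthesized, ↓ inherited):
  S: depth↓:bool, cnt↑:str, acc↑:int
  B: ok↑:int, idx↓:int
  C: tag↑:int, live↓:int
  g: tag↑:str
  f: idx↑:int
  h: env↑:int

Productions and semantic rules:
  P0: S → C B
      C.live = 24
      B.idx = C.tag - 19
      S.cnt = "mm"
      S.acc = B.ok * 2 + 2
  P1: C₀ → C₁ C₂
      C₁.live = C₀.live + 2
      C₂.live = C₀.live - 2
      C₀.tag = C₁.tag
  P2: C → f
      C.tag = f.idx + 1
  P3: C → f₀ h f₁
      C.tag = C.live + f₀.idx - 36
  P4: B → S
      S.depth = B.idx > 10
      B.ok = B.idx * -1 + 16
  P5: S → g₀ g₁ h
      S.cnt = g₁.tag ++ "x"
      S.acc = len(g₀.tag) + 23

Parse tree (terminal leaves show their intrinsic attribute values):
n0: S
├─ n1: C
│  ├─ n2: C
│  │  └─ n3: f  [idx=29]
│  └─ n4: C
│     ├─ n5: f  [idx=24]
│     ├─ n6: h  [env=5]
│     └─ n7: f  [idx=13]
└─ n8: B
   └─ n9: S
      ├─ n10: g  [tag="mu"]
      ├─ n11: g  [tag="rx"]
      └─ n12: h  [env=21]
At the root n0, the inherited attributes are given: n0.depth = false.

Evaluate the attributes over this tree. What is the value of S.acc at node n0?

12

1. n0.depth = false  [given at root]
2. n1.live = 24  [24]
3. n2.live = 26  [C₀.live + 2]
4. n3.idx = 29  [terminal]
5. n2.tag = 30  [f.idx + 1]
6. n4.live = 22  [C₀.live - 2]
7. n5.idx = 24  [terminal]
8. n6.env = 5  [terminal]
9. n7.idx = 13  [terminal]
10. n4.tag = 10  [C.live + f₀.idx - 36]
11. n1.tag = 30  [C₁.tag]
12. n8.idx = 11  [C.tag - 19]
13. n9.depth = true  [B.idx > 10]
14. n10.tag = "mu"  [terminal]
15. n11.tag = "rx"  [terminal]
16. n12.env = 21  [terminal]
17. n9.cnt = "rxx"  [g₁.tag ++ "x"]
18. n9.acc = 25  [len(g₀.tag) + 23]
19. n8.ok = 5  [B.idx * -1 + 16]
20. n0.cnt = "mm"  ["mm"]
21. n0.acc = 12  [B.ok * 2 + 2]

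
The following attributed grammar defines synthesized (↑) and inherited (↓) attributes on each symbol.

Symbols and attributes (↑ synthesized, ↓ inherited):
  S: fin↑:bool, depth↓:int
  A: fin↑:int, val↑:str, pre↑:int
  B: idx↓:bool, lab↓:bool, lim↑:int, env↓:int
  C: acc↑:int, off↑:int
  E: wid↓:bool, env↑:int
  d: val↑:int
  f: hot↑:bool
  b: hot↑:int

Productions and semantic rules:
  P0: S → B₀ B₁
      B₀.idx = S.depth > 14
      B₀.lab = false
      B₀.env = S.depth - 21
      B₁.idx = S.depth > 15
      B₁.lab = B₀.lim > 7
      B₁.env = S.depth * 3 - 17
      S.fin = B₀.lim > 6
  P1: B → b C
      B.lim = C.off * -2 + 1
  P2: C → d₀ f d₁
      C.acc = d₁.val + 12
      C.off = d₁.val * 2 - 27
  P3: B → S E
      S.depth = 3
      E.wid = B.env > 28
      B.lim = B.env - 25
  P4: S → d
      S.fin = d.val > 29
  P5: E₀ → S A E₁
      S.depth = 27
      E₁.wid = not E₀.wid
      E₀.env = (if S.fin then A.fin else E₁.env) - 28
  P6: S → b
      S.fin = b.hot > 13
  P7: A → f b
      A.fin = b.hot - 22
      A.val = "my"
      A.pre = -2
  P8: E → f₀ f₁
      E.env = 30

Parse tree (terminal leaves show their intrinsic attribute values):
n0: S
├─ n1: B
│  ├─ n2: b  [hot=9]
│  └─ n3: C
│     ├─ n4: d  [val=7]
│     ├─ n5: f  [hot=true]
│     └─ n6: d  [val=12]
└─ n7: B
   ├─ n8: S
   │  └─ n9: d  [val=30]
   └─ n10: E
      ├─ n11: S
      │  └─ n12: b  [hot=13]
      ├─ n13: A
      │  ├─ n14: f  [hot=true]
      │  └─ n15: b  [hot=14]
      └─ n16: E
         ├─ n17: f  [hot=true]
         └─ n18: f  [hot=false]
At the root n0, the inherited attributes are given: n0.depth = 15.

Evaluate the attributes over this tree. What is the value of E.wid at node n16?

true

1. n0.depth = 15  [given at root]
2. n1.idx = true  [S.depth > 14]
3. n1.lab = false  [false]
4. n1.env = -6  [S.depth - 21]
5. n2.hot = 9  [terminal]
6. n4.val = 7  [terminal]
7. n5.hot = true  [terminal]
8. n6.val = 12  [terminal]
9. n3.acc = 24  [d₁.val + 12]
10. n3.off = -3  [d₁.val * 2 - 27]
11. n1.lim = 7  [C.off * -2 + 1]
12. n7.idx = false  [S.depth > 15]
13. n7.lab = false  [B₀.lim > 7]
14. n7.env = 28  [S.depth * 3 - 17]
15. n8.depth = 3  [3]
16. n9.val = 30  [terminal]
17. n8.fin = true  [d.val > 29]
18. n10.wid = false  [B.env > 28]
19. n11.depth = 27  [27]
20. n12.hot = 13  [terminal]
21. n11.fin = false  [b.hot > 13]
22. n14.hot = true  [terminal]
23. n15.hot = 14  [terminal]
24. n13.fin = -8  [b.hot - 22]
25. n13.val = "my"  ["my"]
26. n13.pre = -2  [-2]
27. n16.wid = true  [not E₀.wid]
28. n17.hot = true  [terminal]
29. n18.hot = false  [terminal]
30. n16.env = 30  [30]
31. n10.env = 2  [(if S.fin then A.fin else E₁.env) - 28]
32. n7.lim = 3  [B.env - 25]
33. n0.fin = true  [B₀.lim > 6]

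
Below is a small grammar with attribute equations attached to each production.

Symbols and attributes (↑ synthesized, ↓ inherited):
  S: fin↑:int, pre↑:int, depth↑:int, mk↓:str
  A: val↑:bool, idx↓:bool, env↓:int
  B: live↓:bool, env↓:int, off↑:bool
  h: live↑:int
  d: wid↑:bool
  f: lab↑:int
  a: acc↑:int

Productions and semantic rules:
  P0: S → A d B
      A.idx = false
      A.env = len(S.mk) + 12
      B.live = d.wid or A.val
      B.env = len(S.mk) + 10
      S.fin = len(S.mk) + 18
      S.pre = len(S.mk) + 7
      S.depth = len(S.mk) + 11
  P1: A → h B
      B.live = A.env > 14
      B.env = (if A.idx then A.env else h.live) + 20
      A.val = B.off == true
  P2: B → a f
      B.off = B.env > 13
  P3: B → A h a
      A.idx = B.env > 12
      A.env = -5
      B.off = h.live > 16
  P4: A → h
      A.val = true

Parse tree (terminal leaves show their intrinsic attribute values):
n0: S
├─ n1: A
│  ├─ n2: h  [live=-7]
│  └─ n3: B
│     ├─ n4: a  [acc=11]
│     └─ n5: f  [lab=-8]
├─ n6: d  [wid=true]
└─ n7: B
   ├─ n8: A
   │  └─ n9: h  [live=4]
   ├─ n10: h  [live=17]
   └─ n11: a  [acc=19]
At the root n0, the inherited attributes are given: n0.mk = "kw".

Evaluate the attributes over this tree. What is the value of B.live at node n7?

1. n0.mk = "kw"  [given at root]
2. n1.idx = false  [false]
3. n1.env = 14  [len(S.mk) + 12]
4. n2.live = -7  [terminal]
5. n3.live = false  [A.env > 14]
6. n3.env = 13  [(if A.idx then A.env else h.live) + 20]
7. n4.acc = 11  [terminal]
8. n5.lab = -8  [terminal]
9. n3.off = false  [B.env > 13]
10. n1.val = false  [B.off == true]
11. n6.wid = true  [terminal]
12. n7.live = true  [d.wid or A.val]
13. n7.env = 12  [len(S.mk) + 10]
14. n8.idx = false  [B.env > 12]
15. n8.env = -5  [-5]
16. n9.live = 4  [terminal]
17. n8.val = true  [true]
18. n10.live = 17  [terminal]
19. n11.acc = 19  [terminal]
20. n7.off = true  [h.live > 16]
21. n0.fin = 20  [len(S.mk) + 18]
22. n0.pre = 9  [len(S.mk) + 7]
23. n0.depth = 13  [len(S.mk) + 11]

true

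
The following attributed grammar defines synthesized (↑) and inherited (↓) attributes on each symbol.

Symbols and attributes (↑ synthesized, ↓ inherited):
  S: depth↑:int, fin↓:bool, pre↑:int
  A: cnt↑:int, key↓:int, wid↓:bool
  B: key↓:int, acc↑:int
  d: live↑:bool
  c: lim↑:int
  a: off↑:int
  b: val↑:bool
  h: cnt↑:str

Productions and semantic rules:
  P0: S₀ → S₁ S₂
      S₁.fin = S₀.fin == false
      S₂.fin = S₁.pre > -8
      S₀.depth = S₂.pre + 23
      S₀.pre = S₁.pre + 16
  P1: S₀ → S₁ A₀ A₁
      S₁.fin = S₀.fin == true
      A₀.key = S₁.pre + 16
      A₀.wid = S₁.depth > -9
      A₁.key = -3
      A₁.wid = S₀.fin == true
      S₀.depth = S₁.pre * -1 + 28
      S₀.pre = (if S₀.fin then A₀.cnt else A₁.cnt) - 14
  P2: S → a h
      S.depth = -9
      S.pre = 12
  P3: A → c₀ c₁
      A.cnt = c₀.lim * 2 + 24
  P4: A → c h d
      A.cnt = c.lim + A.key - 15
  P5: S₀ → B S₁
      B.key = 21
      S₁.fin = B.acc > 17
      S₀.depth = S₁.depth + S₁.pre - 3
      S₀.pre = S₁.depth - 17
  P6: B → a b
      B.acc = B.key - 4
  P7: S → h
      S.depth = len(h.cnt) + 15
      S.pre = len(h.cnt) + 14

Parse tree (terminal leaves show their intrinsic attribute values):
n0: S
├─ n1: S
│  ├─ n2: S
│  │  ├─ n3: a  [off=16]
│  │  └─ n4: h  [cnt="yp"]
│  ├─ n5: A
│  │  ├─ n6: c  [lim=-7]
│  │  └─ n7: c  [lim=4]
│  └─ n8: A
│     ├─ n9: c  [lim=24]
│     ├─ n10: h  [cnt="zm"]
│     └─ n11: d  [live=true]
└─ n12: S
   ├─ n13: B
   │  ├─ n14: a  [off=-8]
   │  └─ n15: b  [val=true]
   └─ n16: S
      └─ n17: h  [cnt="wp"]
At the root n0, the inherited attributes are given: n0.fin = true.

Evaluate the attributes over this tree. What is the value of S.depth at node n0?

23

1. n0.fin = true  [given at root]
2. n1.fin = false  [S₀.fin == false]
3. n2.fin = false  [S₀.fin == true]
4. n3.off = 16  [terminal]
5. n4.cnt = "yp"  [terminal]
6. n2.depth = -9  [-9]
7. n2.pre = 12  [12]
8. n5.key = 28  [S₁.pre + 16]
9. n5.wid = false  [S₁.depth > -9]
10. n6.lim = -7  [terminal]
11. n7.lim = 4  [terminal]
12. n5.cnt = 10  [c₀.lim * 2 + 24]
13. n8.key = -3  [-3]
14. n8.wid = false  [S₀.fin == true]
15. n9.lim = 24  [terminal]
16. n10.cnt = "zm"  [terminal]
17. n11.live = true  [terminal]
18. n8.cnt = 6  [c.lim + A.key - 15]
19. n1.depth = 16  [S₁.pre * -1 + 28]
20. n1.pre = -8  [(if S₀.fin then A₀.cnt else A₁.cnt) - 14]
21. n12.fin = false  [S₁.pre > -8]
22. n13.key = 21  [21]
23. n14.off = -8  [terminal]
24. n15.val = true  [terminal]
25. n13.acc = 17  [B.key - 4]
26. n16.fin = false  [B.acc > 17]
27. n17.cnt = "wp"  [terminal]
28. n16.depth = 17  [len(h.cnt) + 15]
29. n16.pre = 16  [len(h.cnt) + 14]
30. n12.depth = 30  [S₁.depth + S₁.pre - 3]
31. n12.pre = 0  [S₁.depth - 17]
32. n0.depth = 23  [S₂.pre + 23]
33. n0.pre = 8  [S₁.pre + 16]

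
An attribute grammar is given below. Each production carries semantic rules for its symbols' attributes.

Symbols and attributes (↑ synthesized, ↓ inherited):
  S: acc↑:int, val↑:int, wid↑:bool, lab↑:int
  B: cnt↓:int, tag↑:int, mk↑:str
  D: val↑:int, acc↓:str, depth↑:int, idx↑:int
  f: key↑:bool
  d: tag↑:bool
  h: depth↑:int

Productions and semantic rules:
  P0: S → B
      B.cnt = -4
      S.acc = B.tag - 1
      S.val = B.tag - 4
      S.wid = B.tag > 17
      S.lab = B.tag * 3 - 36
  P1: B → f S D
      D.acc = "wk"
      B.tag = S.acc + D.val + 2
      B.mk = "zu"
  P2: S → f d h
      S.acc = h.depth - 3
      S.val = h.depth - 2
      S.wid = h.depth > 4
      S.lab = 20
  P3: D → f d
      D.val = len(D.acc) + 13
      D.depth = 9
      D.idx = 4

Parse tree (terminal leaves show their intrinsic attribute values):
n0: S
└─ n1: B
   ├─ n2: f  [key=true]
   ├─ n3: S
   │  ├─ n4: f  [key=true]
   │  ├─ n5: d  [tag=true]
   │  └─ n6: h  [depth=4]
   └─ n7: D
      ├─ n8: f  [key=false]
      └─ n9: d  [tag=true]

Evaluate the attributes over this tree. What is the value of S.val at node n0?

1. n1.cnt = -4  [-4]
2. n2.key = true  [terminal]
3. n4.key = true  [terminal]
4. n5.tag = true  [terminal]
5. n6.depth = 4  [terminal]
6. n3.acc = 1  [h.depth - 3]
7. n3.val = 2  [h.depth - 2]
8. n3.wid = false  [h.depth > 4]
9. n3.lab = 20  [20]
10. n7.acc = "wk"  ["wk"]
11. n8.key = false  [terminal]
12. n9.tag = true  [terminal]
13. n7.val = 15  [len(D.acc) + 13]
14. n7.depth = 9  [9]
15. n7.idx = 4  [4]
16. n1.tag = 18  [S.acc + D.val + 2]
17. n1.mk = "zu"  ["zu"]
18. n0.acc = 17  [B.tag - 1]
19. n0.val = 14  [B.tag - 4]
20. n0.wid = true  [B.tag > 17]
21. n0.lab = 18  [B.tag * 3 - 36]

14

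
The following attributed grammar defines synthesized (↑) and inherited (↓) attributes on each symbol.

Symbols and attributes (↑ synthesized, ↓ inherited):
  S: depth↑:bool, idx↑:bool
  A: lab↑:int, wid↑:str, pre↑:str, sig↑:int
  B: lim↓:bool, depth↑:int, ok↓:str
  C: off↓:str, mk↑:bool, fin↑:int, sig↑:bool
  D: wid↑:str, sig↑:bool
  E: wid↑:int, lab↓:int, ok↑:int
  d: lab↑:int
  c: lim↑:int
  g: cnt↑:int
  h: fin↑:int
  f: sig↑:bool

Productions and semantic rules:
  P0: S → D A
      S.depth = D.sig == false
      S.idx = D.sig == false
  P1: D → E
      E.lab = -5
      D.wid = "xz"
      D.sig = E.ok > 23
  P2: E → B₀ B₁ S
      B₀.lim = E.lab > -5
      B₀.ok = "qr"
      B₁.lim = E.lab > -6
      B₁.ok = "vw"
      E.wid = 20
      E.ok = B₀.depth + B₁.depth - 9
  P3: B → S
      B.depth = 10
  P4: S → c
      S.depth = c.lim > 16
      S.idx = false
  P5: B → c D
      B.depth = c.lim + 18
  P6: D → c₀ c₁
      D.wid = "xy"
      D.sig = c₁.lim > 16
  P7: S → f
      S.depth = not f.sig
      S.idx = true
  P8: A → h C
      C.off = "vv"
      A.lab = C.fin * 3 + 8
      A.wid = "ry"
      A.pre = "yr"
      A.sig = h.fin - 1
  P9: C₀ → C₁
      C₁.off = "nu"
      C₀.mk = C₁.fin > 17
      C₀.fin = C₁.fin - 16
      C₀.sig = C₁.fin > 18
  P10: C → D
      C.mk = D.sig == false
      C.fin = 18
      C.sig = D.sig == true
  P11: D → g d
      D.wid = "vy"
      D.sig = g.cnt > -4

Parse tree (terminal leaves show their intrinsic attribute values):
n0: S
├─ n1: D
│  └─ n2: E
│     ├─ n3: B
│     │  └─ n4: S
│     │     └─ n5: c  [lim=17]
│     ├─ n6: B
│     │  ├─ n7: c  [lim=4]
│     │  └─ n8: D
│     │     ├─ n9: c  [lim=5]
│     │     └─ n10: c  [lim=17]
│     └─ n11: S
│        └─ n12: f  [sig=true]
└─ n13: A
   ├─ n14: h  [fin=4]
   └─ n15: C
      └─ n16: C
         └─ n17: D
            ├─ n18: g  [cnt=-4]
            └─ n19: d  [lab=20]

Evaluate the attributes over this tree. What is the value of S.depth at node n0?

true

1. n2.lab = -5  [-5]
2. n3.lim = false  [E.lab > -5]
3. n3.ok = "qr"  ["qr"]
4. n5.lim = 17  [terminal]
5. n4.depth = true  [c.lim > 16]
6. n4.idx = false  [false]
7. n3.depth = 10  [10]
8. n6.lim = true  [E.lab > -6]
9. n6.ok = "vw"  ["vw"]
10. n7.lim = 4  [terminal]
11. n9.lim = 5  [terminal]
12. n10.lim = 17  [terminal]
13. n8.wid = "xy"  ["xy"]
14. n8.sig = true  [c₁.lim > 16]
15. n6.depth = 22  [c.lim + 18]
16. n12.sig = true  [terminal]
17. n11.depth = false  [not f.sig]
18. n11.idx = true  [true]
19. n2.wid = 20  [20]
20. n2.ok = 23  [B₀.depth + B₁.depth - 9]
21. n1.wid = "xz"  ["xz"]
22. n1.sig = false  [E.ok > 23]
23. n14.fin = 4  [terminal]
24. n15.off = "vv"  ["vv"]
25. n16.off = "nu"  ["nu"]
26. n18.cnt = -4  [terminal]
27. n19.lab = 20  [terminal]
28. n17.wid = "vy"  ["vy"]
29. n17.sig = false  [g.cnt > -4]
30. n16.mk = true  [D.sig == false]
31. n16.fin = 18  [18]
32. n16.sig = false  [D.sig == true]
33. n15.mk = true  [C₁.fin > 17]
34. n15.fin = 2  [C₁.fin - 16]
35. n15.sig = false  [C₁.fin > 18]
36. n13.lab = 14  [C.fin * 3 + 8]
37. n13.wid = "ry"  ["ry"]
38. n13.pre = "yr"  ["yr"]
39. n13.sig = 3  [h.fin - 1]
40. n0.depth = true  [D.sig == false]
41. n0.idx = true  [D.sig == false]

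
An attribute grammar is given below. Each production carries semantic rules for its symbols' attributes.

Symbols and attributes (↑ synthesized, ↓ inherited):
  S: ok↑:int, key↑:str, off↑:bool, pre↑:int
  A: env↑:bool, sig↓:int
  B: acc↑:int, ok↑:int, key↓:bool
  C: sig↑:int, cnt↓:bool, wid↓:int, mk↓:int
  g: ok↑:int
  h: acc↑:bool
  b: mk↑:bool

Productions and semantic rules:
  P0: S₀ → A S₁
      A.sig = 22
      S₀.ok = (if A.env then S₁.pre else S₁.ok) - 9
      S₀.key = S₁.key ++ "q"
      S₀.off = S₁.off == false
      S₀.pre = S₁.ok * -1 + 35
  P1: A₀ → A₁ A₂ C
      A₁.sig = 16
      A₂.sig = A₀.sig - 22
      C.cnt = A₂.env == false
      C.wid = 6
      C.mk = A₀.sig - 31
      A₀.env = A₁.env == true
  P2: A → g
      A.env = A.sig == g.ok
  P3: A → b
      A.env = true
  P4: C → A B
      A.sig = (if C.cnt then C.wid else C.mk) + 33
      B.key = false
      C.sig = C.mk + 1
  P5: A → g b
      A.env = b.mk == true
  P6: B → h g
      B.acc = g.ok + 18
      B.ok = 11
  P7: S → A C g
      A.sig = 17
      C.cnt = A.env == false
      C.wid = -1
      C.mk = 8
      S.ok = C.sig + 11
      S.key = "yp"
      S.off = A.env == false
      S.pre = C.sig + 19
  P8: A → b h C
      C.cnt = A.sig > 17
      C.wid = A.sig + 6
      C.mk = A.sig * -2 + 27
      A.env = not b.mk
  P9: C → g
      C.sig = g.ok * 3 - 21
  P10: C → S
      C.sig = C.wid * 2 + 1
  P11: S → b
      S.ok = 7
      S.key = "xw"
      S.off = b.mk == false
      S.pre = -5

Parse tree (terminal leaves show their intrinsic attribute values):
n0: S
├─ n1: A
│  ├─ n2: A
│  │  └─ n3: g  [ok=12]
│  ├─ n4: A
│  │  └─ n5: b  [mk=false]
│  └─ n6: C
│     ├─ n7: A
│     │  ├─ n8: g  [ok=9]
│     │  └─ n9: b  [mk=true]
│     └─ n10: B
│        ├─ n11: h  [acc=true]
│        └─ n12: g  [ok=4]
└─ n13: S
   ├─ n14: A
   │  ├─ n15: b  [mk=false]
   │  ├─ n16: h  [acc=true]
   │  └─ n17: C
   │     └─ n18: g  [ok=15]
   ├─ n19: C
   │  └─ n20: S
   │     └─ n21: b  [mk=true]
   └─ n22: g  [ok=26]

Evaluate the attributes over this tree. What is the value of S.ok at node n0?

1

1. n1.sig = 22  [22]
2. n2.sig = 16  [16]
3. n3.ok = 12  [terminal]
4. n2.env = false  [A.sig == g.ok]
5. n4.sig = 0  [A₀.sig - 22]
6. n5.mk = false  [terminal]
7. n4.env = true  [true]
8. n6.cnt = false  [A₂.env == false]
9. n6.wid = 6  [6]
10. n6.mk = -9  [A₀.sig - 31]
11. n7.sig = 24  [(if C.cnt then C.wid else C.mk) + 33]
12. n8.ok = 9  [terminal]
13. n9.mk = true  [terminal]
14. n7.env = true  [b.mk == true]
15. n10.key = false  [false]
16. n11.acc = true  [terminal]
17. n12.ok = 4  [terminal]
18. n10.acc = 22  [g.ok + 18]
19. n10.ok = 11  [11]
20. n6.sig = -8  [C.mk + 1]
21. n1.env = false  [A₁.env == true]
22. n14.sig = 17  [17]
23. n15.mk = false  [terminal]
24. n16.acc = true  [terminal]
25. n17.cnt = false  [A.sig > 17]
26. n17.wid = 23  [A.sig + 6]
27. n17.mk = -7  [A.sig * -2 + 27]
28. n18.ok = 15  [terminal]
29. n17.sig = 24  [g.ok * 3 - 21]
30. n14.env = true  [not b.mk]
31. n19.cnt = false  [A.env == false]
32. n19.wid = -1  [-1]
33. n19.mk = 8  [8]
34. n21.mk = true  [terminal]
35. n20.ok = 7  [7]
36. n20.key = "xw"  ["xw"]
37. n20.off = false  [b.mk == false]
38. n20.pre = -5  [-5]
39. n19.sig = -1  [C.wid * 2 + 1]
40. n22.ok = 26  [terminal]
41. n13.ok = 10  [C.sig + 11]
42. n13.key = "yp"  ["yp"]
43. n13.off = false  [A.env == false]
44. n13.pre = 18  [C.sig + 19]
45. n0.ok = 1  [(if A.env then S₁.pre else S₁.ok) - 9]
46. n0.key = "ypq"  [S₁.key ++ "q"]
47. n0.off = true  [S₁.off == false]
48. n0.pre = 25  [S₁.ok * -1 + 35]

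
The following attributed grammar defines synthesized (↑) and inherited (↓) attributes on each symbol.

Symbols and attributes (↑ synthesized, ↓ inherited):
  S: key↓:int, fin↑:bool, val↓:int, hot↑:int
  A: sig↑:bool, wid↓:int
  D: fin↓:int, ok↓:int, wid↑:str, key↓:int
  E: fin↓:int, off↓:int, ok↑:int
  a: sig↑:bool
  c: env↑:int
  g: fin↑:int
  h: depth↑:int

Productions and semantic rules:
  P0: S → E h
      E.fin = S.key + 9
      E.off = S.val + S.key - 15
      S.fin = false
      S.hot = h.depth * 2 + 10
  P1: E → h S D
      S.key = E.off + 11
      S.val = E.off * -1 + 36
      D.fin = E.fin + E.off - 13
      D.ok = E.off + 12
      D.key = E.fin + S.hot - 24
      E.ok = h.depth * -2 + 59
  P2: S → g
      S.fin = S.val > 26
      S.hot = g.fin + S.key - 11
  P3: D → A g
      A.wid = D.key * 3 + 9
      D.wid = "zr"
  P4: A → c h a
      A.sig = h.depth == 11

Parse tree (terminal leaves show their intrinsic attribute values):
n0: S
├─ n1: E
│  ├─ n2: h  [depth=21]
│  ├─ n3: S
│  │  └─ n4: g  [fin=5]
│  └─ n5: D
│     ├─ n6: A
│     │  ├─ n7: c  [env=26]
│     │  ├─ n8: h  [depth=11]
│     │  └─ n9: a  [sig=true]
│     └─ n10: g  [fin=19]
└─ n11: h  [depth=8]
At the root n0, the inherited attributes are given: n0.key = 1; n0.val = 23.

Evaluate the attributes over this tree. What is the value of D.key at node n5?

0

1. n0.key = 1  [given at root]
2. n0.val = 23  [given at root]
3. n1.fin = 10  [S.key + 9]
4. n1.off = 9  [S.val + S.key - 15]
5. n2.depth = 21  [terminal]
6. n3.key = 20  [E.off + 11]
7. n3.val = 27  [E.off * -1 + 36]
8. n4.fin = 5  [terminal]
9. n3.fin = true  [S.val > 26]
10. n3.hot = 14  [g.fin + S.key - 11]
11. n5.fin = 6  [E.fin + E.off - 13]
12. n5.ok = 21  [E.off + 12]
13. n5.key = 0  [E.fin + S.hot - 24]
14. n6.wid = 9  [D.key * 3 + 9]
15. n7.env = 26  [terminal]
16. n8.depth = 11  [terminal]
17. n9.sig = true  [terminal]
18. n6.sig = true  [h.depth == 11]
19. n10.fin = 19  [terminal]
20. n5.wid = "zr"  ["zr"]
21. n1.ok = 17  [h.depth * -2 + 59]
22. n11.depth = 8  [terminal]
23. n0.fin = false  [false]
24. n0.hot = 26  [h.depth * 2 + 10]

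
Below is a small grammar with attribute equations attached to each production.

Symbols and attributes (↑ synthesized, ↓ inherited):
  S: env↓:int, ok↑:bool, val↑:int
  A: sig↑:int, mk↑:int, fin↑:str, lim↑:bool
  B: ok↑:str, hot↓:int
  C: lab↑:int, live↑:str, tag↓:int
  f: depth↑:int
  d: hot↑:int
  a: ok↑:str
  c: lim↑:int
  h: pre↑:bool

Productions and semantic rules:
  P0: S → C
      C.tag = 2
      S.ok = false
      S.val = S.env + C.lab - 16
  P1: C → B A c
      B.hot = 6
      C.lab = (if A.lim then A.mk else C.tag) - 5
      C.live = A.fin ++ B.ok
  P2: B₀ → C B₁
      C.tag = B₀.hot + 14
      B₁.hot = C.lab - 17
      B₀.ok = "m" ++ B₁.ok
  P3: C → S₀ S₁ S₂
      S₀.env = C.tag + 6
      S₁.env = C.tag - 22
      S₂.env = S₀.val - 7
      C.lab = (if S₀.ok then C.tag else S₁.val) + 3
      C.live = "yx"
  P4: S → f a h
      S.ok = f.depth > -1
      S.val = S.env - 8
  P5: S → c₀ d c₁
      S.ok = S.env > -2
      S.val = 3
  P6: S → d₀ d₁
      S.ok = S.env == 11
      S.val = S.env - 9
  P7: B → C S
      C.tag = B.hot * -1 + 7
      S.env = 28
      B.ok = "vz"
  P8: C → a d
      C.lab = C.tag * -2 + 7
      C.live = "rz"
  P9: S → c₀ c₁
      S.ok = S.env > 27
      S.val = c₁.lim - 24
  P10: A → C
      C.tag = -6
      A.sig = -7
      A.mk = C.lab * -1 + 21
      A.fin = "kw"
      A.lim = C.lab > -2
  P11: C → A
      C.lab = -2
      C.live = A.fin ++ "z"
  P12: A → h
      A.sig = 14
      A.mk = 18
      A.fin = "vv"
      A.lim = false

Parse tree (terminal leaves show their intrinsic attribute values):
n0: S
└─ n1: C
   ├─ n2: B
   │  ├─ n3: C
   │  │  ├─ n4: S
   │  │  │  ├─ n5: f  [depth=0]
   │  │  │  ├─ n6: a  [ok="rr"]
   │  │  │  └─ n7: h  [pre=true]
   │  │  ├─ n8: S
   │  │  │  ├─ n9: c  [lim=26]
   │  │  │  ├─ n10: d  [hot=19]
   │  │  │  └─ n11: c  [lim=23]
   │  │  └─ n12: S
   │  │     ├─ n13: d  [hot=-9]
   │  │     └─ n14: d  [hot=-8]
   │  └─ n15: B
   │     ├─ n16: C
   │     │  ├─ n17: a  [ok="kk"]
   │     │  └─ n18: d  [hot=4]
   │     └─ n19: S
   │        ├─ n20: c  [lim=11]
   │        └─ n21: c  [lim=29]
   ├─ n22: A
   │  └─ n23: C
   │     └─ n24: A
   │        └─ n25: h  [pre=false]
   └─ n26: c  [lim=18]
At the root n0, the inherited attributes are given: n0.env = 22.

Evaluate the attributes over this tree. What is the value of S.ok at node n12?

true

1. n0.env = 22  [given at root]
2. n1.tag = 2  [2]
3. n2.hot = 6  [6]
4. n3.tag = 20  [B₀.hot + 14]
5. n4.env = 26  [C.tag + 6]
6. n5.depth = 0  [terminal]
7. n6.ok = "rr"  [terminal]
8. n7.pre = true  [terminal]
9. n4.ok = true  [f.depth > -1]
10. n4.val = 18  [S.env - 8]
11. n8.env = -2  [C.tag - 22]
12. n9.lim = 26  [terminal]
13. n10.hot = 19  [terminal]
14. n11.lim = 23  [terminal]
15. n8.ok = false  [S.env > -2]
16. n8.val = 3  [3]
17. n12.env = 11  [S₀.val - 7]
18. n13.hot = -9  [terminal]
19. n14.hot = -8  [terminal]
20. n12.ok = true  [S.env == 11]
21. n12.val = 2  [S.env - 9]
22. n3.lab = 23  [(if S₀.ok then C.tag else S₁.val) + 3]
23. n3.live = "yx"  ["yx"]
24. n15.hot = 6  [C.lab - 17]
25. n16.tag = 1  [B.hot * -1 + 7]
26. n17.ok = "kk"  [terminal]
27. n18.hot = 4  [terminal]
28. n16.lab = 5  [C.tag * -2 + 7]
29. n16.live = "rz"  ["rz"]
30. n19.env = 28  [28]
31. n20.lim = 11  [terminal]
32. n21.lim = 29  [terminal]
33. n19.ok = true  [S.env > 27]
34. n19.val = 5  [c₁.lim - 24]
35. n15.ok = "vz"  ["vz"]
36. n2.ok = "mvz"  ["m" ++ B₁.ok]
37. n23.tag = -6  [-6]
38. n25.pre = false  [terminal]
39. n24.sig = 14  [14]
40. n24.mk = 18  [18]
41. n24.fin = "vv"  ["vv"]
42. n24.lim = false  [false]
43. n23.lab = -2  [-2]
44. n23.live = "vvz"  [A.fin ++ "z"]
45. n22.sig = -7  [-7]
46. n22.mk = 23  [C.lab * -1 + 21]
47. n22.fin = "kw"  ["kw"]
48. n22.lim = false  [C.lab > -2]
49. n26.lim = 18  [terminal]
50. n1.lab = -3  [(if A.lim then A.mk else C.tag) - 5]
51. n1.live = "kwmvz"  [A.fin ++ B.ok]
52. n0.ok = false  [false]
53. n0.val = 3  [S.env + C.lab - 16]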